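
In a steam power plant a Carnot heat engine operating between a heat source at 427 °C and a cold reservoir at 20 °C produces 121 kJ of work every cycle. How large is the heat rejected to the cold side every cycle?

Q_C ≈ 87.15 kJ

T_H = 427 °C → 427 + 273.15 = 700.15 K.
T_C = 20 °C → 20 + 273.15 = 293.15 K.
η_rev = 1 − T_C/T_H = 1 − 293.15/700.15 = 0.5813.
Since Q_C/Q_H = T_C/T_H and Q_H = W/η, Q_C = W·T_C/(T_H − T_C) = 121 × 293.15/407.00 = 87.15 kJ.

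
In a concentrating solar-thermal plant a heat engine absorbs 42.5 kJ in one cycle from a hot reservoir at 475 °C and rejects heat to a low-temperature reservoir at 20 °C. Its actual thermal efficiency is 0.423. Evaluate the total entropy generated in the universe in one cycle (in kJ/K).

ΔS_univ ≈ 0.0268 kJ/K

T_H = 475 °C → 475 + 273.15 = 748.15 K.
T_C = 20 °C → 20 + 273.15 = 293.15 K.
W = η·Q_H = 0.423 × 42.5 = 17.98 kJ, so Q_C = Q_H − W = 24.52 kJ.
The hot reservoir loses entropy Q_H/T_H = 42.5/748.15 = 0.05681 kJ/K; the cold reservoir gains Q_C/T_C = 24.52/293.15 = 0.08365 kJ/K.
ΔS_univ = −Q_H/T_H + Q_C/T_C = 0.0268 kJ/K (> 0, since η = 0.423 < η_Carnot = 0.608).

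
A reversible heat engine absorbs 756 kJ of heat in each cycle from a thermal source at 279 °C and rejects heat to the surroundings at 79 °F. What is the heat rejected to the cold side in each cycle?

T_H = 279 °C → 279 + 273.15 = 552.15 K.
T_C = 79 °F → (79 − 32) × 5/9 = 26.11 °C = 299.26 K.
η_rev = 1 − T_C/T_H = 1 − 299.26/552.15 = 0.4580.
For a reversible cycle Q_C/Q_H = T_C/T_H, so Q_C = 756 × 299.26/552.15 = 410 kJ.

Q_C ≈ 410 kJ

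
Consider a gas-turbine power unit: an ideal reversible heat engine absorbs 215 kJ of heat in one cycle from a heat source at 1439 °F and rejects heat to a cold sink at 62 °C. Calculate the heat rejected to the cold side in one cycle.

T_H = 1439 °F → (1439 − 32) × 5/9 = 781.67 °C = 1054.82 K.
T_C = 62 °C → 62 + 273.15 = 335.15 K.
Carnot efficiency: η = 1 − T_C/T_H = 1 − 335.15/1054.82 = 0.6823.
For a reversible cycle Q_C/Q_H = T_C/T_H, so Q_C = 215 × 335.15/1054.82 = 68.3 kJ.

Q_C ≈ 68.3 kJ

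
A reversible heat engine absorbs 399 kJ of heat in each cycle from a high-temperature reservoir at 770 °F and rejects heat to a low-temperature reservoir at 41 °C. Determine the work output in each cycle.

W ≈ 216 kJ

T_H = 770 °F → (770 − 32) × 5/9 = 410.00 °C = 683.15 K.
T_C = 41 °C → 41 + 273.15 = 314.15 K.
The Carnot efficiency is η = 1 − T_C/T_H = 1 − 314.15/683.15 = 0.5401.
W = η·Q_H = 0.5401 × 399 = 216 kJ.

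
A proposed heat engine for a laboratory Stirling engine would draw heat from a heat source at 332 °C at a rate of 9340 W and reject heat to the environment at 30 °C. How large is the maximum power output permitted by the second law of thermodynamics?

T_H = 332 °C → 332 + 273.15 = 605.15 K.
T_C = 30 °C → 30 + 273.15 = 303.15 K.
The upper bound on efficiency is η_max = 1 − T_C/T_H = 1 − 303.15/605.15 = 0.4990.
W_max = η_max · Q_H = 0.4990 × 9340 = 4660 W.

Ẇ_max ≈ 4660 W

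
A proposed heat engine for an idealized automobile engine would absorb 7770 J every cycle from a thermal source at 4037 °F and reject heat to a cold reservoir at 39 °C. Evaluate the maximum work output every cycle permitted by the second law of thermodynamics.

T_H = 4037 °F → (4037 − 32) × 5/9 = 2225.00 °C = 2498.15 K.
T_C = 39 °C → 39 + 273.15 = 312.15 K.
No engine can exceed the Carnot limit: η_max = 1 − T_C/T_H = 1 − 312.15/2498.15 = 0.8750.
W_max = η_max · Q_H = 0.8750 × 7770 = 6800 J.

W_max ≈ 6800 J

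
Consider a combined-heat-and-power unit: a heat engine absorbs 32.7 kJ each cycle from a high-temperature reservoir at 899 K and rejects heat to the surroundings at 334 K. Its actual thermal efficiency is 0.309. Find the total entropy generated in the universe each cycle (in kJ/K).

W = η·Q_H = 0.309 × 32.7 = 10.10 kJ, so Q_C = Q_H − W = 22.60 kJ.
Entropy balance on the reservoirs: −Q_H/T_H = -0.03637 kJ/K, +Q_C/T_C = 0.06765 kJ/K.
ΔS_univ = −Q_H/T_H + Q_C/T_C = 0.0313 kJ/K (> 0, since η = 0.309 < η_Carnot = 0.628).

ΔS_univ ≈ 0.0313 kJ/K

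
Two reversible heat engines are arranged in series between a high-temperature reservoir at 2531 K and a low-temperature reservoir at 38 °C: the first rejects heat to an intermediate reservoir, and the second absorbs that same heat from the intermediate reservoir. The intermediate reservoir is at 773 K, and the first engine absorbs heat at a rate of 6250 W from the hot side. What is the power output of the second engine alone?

Ẇ₂ ≈ 1140 W

T_C = 38 °C → 38 + 273.15 = 311.15 K.
Heat entering the second stage: Q_m = Q_H·(T_m/T_H) = 6250 × 773.00/2531.00 = 1910 W.
Second-stage efficiency η₂ = 1 − T_C/T_m = 1 − 311.15/773.00 = 0.5975, so W₂ = η₂·Q_m = 1140 W.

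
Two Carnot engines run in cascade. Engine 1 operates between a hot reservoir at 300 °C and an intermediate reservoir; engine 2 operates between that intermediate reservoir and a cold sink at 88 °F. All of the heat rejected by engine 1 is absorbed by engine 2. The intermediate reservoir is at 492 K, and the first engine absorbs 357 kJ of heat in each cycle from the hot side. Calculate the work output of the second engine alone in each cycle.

T_H = 300 °C → 300 + 273.15 = 573.15 K.
T_C = 88 °F → (88 − 32) × 5/9 = 31.11 °C = 304.26 K.
Heat entering the second stage: Q_m = Q_H·(T_m/T_H) = 357 × 492.00/573.15 = 306 kJ.
Second-stage efficiency η₂ = 1 − T_C/T_m = 1 − 304.26/492.00 = 0.3816, so W₂ = η₂·Q_m = 117 kJ.

W₂ ≈ 117 kJ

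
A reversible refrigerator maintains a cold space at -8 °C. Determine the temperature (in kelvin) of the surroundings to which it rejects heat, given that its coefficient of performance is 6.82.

T_H ≈ 304.0 K

T_C = -8 °C → -8 + 273.15 = 265.15 K.
COP_R = T_C/(T_H − T_C) ⇒ T_H = T_C·(1 + 1/COP_R) = 265.15 × (1 + 1/6.82) = 304.0 K.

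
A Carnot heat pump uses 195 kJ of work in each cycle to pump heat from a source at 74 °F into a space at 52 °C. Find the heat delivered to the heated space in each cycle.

Q_H ≈ 2210 kJ

T_H = 52 °C → 52 + 273.15 = 325.15 K.
T_C = 74 °F → (74 − 32) × 5/9 = 23.33 °C = 296.48 K.
Reversible heating COP: COP_HP = T_H/(T_H − T_C) = 325.15/28.67 = 11.3424.
Q_H = COP_HP · W = 11.3424 × 195 = 2210 kJ.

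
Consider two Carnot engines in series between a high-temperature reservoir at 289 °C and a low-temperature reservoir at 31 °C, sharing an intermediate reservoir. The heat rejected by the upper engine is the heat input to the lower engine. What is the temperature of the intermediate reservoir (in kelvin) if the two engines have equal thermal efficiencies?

T_H = 289 °C → 289 + 273.15 = 562.15 K.
T_C = 31 °C → 31 + 273.15 = 304.15 K.
Equal efficiencies require 1 − T_m/T_H = 1 − T_C/T_m, i.e. T_m/T_H = T_C/T_m, so T_m = √(T_H·T_C) = √(562.15 × 304.15) = 413.5 K.

T_m ≈ 413.5 K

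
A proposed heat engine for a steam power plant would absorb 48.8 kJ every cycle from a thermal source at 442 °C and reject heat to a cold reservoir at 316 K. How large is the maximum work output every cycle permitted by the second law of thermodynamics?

W_max ≈ 27.24 kJ

T_H = 442 °C → 442 + 273.15 = 715.15 K.
By the Carnot theorem, η_max = 1 − T_C/T_H = 1 − 316.00/715.15 = 0.5581.
W_max = η_max · Q_H = 0.5581 × 48.8 = 27.24 kJ.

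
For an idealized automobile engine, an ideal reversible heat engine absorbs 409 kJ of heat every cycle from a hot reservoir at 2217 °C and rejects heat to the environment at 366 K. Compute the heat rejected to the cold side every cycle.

T_H = 2217 °C → 2217 + 273.15 = 2490.15 K.
η_rev = 1 − T_C/T_H = 1 − 366.00/2490.15 = 0.8530.
For a reversible cycle Q_C/Q_H = T_C/T_H, so Q_C = 409 × 366.00/2490.15 = 60.11 kJ.

Q_C ≈ 60.11 kJ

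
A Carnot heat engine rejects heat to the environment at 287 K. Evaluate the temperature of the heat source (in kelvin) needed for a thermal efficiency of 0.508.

T_H ≈ 583.3 K

From η = 1 − T_C/T_H, solving for T_H gives T_H = T_C/(1 − η) = 287.00/(1 − 0.508) = 583.3 K.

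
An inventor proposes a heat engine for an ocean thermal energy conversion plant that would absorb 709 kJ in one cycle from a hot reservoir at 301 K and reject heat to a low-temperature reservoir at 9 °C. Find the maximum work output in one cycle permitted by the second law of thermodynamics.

W_max ≈ 44.4 kJ

T_C = 9 °C → 9 + 273.15 = 282.15 K.
The second-law ceiling is the Carnot efficiency, η_max = 1 − T_C/T_H = 1 − 282.15/301.00 = 0.0626.
W_max = η_max · Q_H = 0.0626 × 709 = 44.4 kJ.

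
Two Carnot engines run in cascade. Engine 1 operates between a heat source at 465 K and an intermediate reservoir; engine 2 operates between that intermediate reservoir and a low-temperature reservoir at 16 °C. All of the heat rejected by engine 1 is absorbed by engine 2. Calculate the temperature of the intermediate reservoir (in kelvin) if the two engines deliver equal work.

T_m ≈ 377 K

T_C = 16 °C → 16 + 273.15 = 289.15 K.
For reversible stages Q_m = Q_H·(T_m/T_H). Setting W₁ = Q_H(1 − T_m/T_H) equal to W₂ = Q_m(1 − T_C/T_m) = Q_H·(T_m − T_C)/T_H gives T_H − T_m = T_m − T_C, so T_m = (T_H + T_C)/2 = (465.00 + 289.15)/2 = 377 K.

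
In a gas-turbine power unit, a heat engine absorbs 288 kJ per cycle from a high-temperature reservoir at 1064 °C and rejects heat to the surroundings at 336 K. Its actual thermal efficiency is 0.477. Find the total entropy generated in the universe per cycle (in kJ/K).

T_H = 1064 °C → 1064 + 273.15 = 1337.15 K.
W = η·Q_H = 0.477 × 288 = 137.4 kJ, so Q_C = Q_H − W = 150.6 kJ.
The hot reservoir loses entropy Q_H/T_H = 288/1337.15 = 0.2154 kJ/K; the cold reservoir gains Q_C/T_C = 150.6/336.00 = 0.4483 kJ/K.
ΔS_univ = −Q_H/T_H + Q_C/T_C = 0.233 kJ/K (> 0, since η = 0.477 < η_Carnot = 0.749).

ΔS_univ ≈ 0.233 kJ/K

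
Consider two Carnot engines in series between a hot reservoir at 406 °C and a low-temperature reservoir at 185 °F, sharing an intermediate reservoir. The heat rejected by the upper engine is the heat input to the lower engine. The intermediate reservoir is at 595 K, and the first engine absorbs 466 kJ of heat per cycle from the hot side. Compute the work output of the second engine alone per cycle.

T_H = 406 °C → 406 + 273.15 = 679.15 K.
T_C = 185 °F → (185 − 32) × 5/9 = 85.00 °C = 358.15 K.
Heat entering the second stage: Q_m = Q_H·(T_m/T_H) = 466 × 595.00/679.15 = 408 kJ.
Second-stage efficiency η₂ = 1 − T_C/T_m = 1 − 358.15/595.00 = 0.3981, so W₂ = η₂·Q_m = 163 kJ.

W₂ ≈ 163 kJ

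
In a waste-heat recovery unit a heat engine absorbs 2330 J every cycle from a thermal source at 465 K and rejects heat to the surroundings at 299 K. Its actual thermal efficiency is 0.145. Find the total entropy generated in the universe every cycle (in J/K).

ΔS_univ ≈ 1.65 J/K

W = η·Q_H = 0.145 × 2330 = 337.8 J, so Q_C = Q_H − W = 1992 J.
Entropy balance on the reservoirs: −Q_H/T_H = -5.011 J/K, +Q_C/T_C = 6.663 J/K.
ΔS_univ = −Q_H/T_H + Q_C/T_C = 1.65 J/K (> 0, since η = 0.145 < η_Carnot = 0.357).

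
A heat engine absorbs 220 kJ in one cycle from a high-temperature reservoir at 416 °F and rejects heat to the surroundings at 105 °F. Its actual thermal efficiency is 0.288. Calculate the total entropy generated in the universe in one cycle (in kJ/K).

ΔS_univ ≈ 0.04710 kJ/K

T_H = 416 °F → (416 − 32) × 5/9 = 213.33 °C = 486.48 K.
T_C = 105 °F → (105 − 32) × 5/9 = 40.56 °C = 313.71 K.
W = η·Q_H = 0.288 × 220 = 63.36 kJ, so Q_C = Q_H − W = 156.6 kJ.
Entropy balance on the reservoirs: −Q_H/T_H = -0.4522 kJ/K, +Q_C/T_C = 0.4993 kJ/K.
ΔS_univ = −Q_H/T_H + Q_C/T_C = 0.04710 kJ/K (> 0, since η = 0.288 < η_Carnot = 0.355).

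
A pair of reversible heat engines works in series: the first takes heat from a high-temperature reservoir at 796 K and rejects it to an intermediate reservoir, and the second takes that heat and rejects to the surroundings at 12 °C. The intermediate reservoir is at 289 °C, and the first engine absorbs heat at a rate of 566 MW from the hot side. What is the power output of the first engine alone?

T_C = 12 °C → 12 + 273.15 = 285.15 K.
T_m = 289 °C → 289 + 273.15 = 562.15 K.
First-stage efficiency η₁ = 1 − T_m/T_H = 1 − 562.15/796.00 = 0.2938.
W₁ = η₁·Q_H = 0.2938 × 566 = 166 MW.

Ẇ₁ ≈ 166 MW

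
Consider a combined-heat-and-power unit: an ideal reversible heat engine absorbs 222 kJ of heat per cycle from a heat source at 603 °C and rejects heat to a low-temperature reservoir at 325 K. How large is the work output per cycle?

T_H = 603 °C → 603 + 273.15 = 876.15 K.
η_rev = 1 − T_C/T_H = 1 − 325.00/876.15 = 0.6291.
W = η·Q_H = 0.6291 × 222 = 139.7 kJ.

W ≈ 139.7 kJ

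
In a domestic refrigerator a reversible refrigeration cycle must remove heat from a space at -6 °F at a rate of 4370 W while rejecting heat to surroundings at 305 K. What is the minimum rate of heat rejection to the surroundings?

Q̇_H ≈ 5290 W

T_C = -6 °F → (-6 − 32) × 5/9 = -21.11 °C = 252.04 K.
For a reversible cycle Q_H/Q_C = T_H/T_C, so Q_H = Q_C·T_H/T_C = 4370 × 305.00/252.04 = 5290 W.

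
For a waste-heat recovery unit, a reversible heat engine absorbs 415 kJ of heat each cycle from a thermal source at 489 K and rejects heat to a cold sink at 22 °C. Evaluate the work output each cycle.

T_C = 22 °C → 22 + 273.15 = 295.15 K.
For a reversible engine, η = 1 − T_C/T_H = 1 − 295.15/489.00 = 0.3964.
W = η·Q_H = 0.3964 × 415 = 165 kJ.

W ≈ 165 kJ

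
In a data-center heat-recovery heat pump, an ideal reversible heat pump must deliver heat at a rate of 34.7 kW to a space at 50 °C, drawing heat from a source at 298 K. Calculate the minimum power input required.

Ẇ_in ≈ 2.70 kW

T_H = 50 °C → 50 + 273.15 = 323.15 K.
The Carnot heat-pump COP is COP_HP = T_H/(T_H − T_C) = 323.15/25.15 = 12.8489.
W = Q_H/COP_HP = 34.7/12.8489 = 2.70 kW.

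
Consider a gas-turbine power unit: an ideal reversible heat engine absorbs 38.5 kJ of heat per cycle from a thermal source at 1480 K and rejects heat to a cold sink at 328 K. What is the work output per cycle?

W ≈ 30.0 kJ

η_rev = 1 − T_C/T_H = 1 − 328.00/1480.00 = 0.7784.
W = η·Q_H = 0.7784 × 38.5 = 30.0 kJ.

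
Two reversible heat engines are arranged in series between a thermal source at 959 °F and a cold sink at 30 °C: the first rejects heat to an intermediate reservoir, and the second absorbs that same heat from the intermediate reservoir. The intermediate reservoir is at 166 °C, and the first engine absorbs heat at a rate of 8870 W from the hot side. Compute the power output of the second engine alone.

T_H = 959 °F → (959 − 32) × 5/9 = 515.00 °C = 788.15 K.
T_C = 30 °C → 30 + 273.15 = 303.15 K.
T_m = 166 °C → 166 + 273.15 = 439.15 K.
Heat entering the second stage: Q_m = Q_H·(T_m/T_H) = 8870 × 439.15/788.15 = 4940 W.
Second-stage efficiency η₂ = 1 − T_C/T_m = 1 − 303.15/439.15 = 0.3097, so W₂ = η₂·Q_m = 1530 W.

Ẇ₂ ≈ 1530 W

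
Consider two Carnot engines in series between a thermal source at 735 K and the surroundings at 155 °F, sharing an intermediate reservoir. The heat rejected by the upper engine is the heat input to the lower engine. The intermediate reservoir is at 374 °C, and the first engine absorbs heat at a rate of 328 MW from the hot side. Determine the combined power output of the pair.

T_C = 155 °F → (155 − 32) × 5/9 = 68.33 °C = 341.48 K.
Two reversible stages in series are equivalent to a single Carnot engine between T_H and T_C, so η_total = 1 − T_C/T_H = 1 − 341.48/735.00 = 0.5354.
W_total = η_total · Q_H = 0.5354 × 328 = 176 MW.

Ẇ_total ≈ 176 MW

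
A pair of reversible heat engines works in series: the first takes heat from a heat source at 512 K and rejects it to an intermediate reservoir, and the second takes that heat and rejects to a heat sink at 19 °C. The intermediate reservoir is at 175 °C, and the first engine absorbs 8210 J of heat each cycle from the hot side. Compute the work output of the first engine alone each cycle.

W₁ ≈ 1020 J

T_C = 19 °C → 19 + 273.15 = 292.15 K.
T_m = 175 °C → 175 + 273.15 = 448.15 K.
First-stage efficiency η₁ = 1 − T_m/T_H = 1 − 448.15/512.00 = 0.1247.
W₁ = η₁·Q_H = 0.1247 × 8210 = 1020 J.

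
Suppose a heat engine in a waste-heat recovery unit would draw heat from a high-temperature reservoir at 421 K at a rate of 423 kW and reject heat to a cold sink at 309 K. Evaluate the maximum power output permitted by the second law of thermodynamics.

Ẇ_max ≈ 112.5 kW

The second-law ceiling is the Carnot efficiency, η_max = 1 − T_C/T_H = 1 − 309.00/421.00 = 0.2660.
W_max = η_max · Q_H = 0.2660 × 423 = 112.5 kW.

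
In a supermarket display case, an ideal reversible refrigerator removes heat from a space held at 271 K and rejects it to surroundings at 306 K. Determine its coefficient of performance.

Carnot COP: COP_R = T_C/(T_H − T_C) = 271.00/(306.00 − 271.00) = 7.743.

COP_R ≈ 7.743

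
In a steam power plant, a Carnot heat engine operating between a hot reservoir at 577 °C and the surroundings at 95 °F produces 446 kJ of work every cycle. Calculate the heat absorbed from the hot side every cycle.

T_H = 577 °C → 577 + 273.15 = 850.15 K.
T_C = 95 °F → (95 − 32) × 5/9 = 35.00 °C = 308.15 K.
The Carnot efficiency is η = 1 − T_C/T_H = 1 − 308.15/850.15 = 0.6375.
Q_H = W/η = 446/0.6375 = 700 kJ.

Q_H ≈ 700 kJ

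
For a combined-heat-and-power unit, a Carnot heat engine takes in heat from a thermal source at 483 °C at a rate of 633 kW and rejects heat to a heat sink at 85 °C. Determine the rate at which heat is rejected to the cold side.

T_H = 483 °C → 483 + 273.15 = 756.15 K.
T_C = 85 °C → 85 + 273.15 = 358.15 K.
Since the cycle is reversible, η = 1 − T_C/T_H = 1 − 358.15/756.15 = 0.5264.
For a reversible cycle Q_C/Q_H = T_C/T_H, so Q_C = 633 × 358.15/756.15 = 300 kW.

Q̇_C ≈ 300 kW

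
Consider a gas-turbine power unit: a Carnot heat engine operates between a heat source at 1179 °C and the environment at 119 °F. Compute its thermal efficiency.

T_H = 1179 °C → 1179 + 273.15 = 1452.15 K.
T_C = 119 °F → (119 − 32) × 5/9 = 48.33 °C = 321.48 K.
Carnot efficiency: η = 1 − T_C/T_H = 1 − 321.48/1452.15 = 0.779.

η ≈ 0.779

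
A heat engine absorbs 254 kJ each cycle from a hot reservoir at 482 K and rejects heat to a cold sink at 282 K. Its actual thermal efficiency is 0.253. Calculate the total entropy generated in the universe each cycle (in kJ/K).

W = η·Q_H = 0.253 × 254 = 64.26 kJ, so Q_C = Q_H − W = 189.7 kJ.
Entropy balance on the reservoirs: −Q_H/T_H = -0.5270 kJ/K, +Q_C/T_C = 0.6728 kJ/K.
ΔS_univ = −Q_H/T_H + Q_C/T_C = 0.1459 kJ/K (> 0, since η = 0.253 < η_Carnot = 0.415).

ΔS_univ ≈ 0.1459 kJ/K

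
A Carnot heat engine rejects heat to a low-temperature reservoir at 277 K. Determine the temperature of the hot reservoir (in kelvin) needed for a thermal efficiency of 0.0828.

From η = 1 − T_C/T_H, solving for T_H gives T_H = T_C/(1 − η) = 277.00/(1 − 0.0828) = 302 K.

T_H ≈ 302 K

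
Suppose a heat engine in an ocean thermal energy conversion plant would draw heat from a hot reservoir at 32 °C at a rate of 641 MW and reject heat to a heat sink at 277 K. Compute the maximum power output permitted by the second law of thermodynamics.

Ẇ_max ≈ 59.13 MW

T_H = 32 °C → 32 + 273.15 = 305.15 K.
No engine can exceed the Carnot limit: η_max = 1 − T_C/T_H = 1 − 277.00/305.15 = 0.0922.
W_max = η_max · Q_H = 0.0922 × 641 = 59.13 MW.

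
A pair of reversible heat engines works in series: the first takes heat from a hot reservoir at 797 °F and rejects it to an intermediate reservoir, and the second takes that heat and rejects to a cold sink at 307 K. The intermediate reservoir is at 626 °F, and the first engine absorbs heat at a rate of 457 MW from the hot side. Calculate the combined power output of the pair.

T_H = 797 °F → (797 − 32) × 5/9 = 425.00 °C = 698.15 K.
Two reversible stages in series are equivalent to a single Carnot engine between T_H and T_C, so η_total = 1 − T_C/T_H = 1 − 307.00/698.15 = 0.5603.
W_total = η_total · Q_H = 0.5603 × 457 = 256 MW.

Ẇ_total ≈ 256 MW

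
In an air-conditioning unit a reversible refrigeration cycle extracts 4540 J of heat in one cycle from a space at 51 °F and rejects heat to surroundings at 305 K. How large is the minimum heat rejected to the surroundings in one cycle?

T_C = 51 °F → (51 − 32) × 5/9 = 10.56 °C = 283.71 K.
For a reversible cycle Q_H/Q_C = T_H/T_C, so Q_H = Q_C·T_H/T_C = 4540 × 305.00/283.71 = 4880 J.

Q_H ≈ 4880 J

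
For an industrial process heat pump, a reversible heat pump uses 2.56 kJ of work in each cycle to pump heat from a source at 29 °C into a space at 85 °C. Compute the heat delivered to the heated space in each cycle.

Q_H ≈ 16.4 kJ

T_H = 85 °C → 85 + 273.15 = 358.15 K.
T_C = 29 °C → 29 + 273.15 = 302.15 K.
Reversible heating COP: COP_HP = T_H/(T_H − T_C) = 358.15/56.00 = 6.3955.
Q_H = COP_HP · W = 6.3955 × 2.56 = 16.4 kJ.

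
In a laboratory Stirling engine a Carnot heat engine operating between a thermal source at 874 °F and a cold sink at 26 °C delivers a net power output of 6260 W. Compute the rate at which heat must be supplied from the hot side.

Q̇_H ≈ 10500 W

T_H = 874 °F → (874 − 32) × 5/9 = 467.78 °C = 740.93 K.
T_C = 26 °C → 26 + 273.15 = 299.15 K.
Since the cycle is reversible, η = 1 − T_C/T_H = 1 − 299.15/740.93 = 0.5962.
Q_H = W/η = 6260/0.5962 = 10500 W.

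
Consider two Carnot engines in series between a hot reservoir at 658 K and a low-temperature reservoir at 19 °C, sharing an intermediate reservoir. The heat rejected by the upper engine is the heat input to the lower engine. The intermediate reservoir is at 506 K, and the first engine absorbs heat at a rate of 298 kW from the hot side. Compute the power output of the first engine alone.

Ẇ₁ ≈ 68.8 kW

T_C = 19 °C → 19 + 273.15 = 292.15 K.
First-stage efficiency η₁ = 1 − T_m/T_H = 1 − 506.00/658.00 = 0.2310.
W₁ = η₁·Q_H = 0.2310 × 298 = 68.8 kW.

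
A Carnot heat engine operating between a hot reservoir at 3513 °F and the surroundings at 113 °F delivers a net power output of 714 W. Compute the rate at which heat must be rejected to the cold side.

Q̇_C ≈ 120 W

T_H = 3513 °F → (3513 − 32) × 5/9 = 1933.89 °C = 2207.04 K.
T_C = 113 °F → (113 − 32) × 5/9 = 45.00 °C = 318.15 K.
Carnot efficiency: η = 1 − T_C/T_H = 1 − 318.15/2207.04 = 0.8558.
Since Q_C/Q_H = T_C/T_H and Q_H = W/η, Q_C = W·T_C/(T_H − T_C) = 714 × 318.15/1888.89 = 120 W.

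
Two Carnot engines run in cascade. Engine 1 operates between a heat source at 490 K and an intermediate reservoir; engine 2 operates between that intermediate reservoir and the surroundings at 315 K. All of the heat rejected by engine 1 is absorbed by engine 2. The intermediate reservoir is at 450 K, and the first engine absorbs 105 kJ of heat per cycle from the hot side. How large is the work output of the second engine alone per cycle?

Heat entering the second stage: Q_m = Q_H·(T_m/T_H) = 105 × 450.00/490.00 = 96.43 kJ.
Second-stage efficiency η₂ = 1 − T_C/T_m = 1 − 315.00/450.00 = 0.3000, so W₂ = η₂·Q_m = 28.93 kJ.

W₂ ≈ 28.93 kJ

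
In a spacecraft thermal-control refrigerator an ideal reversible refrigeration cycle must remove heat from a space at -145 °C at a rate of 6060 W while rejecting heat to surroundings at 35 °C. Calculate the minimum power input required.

Ẇ_in ≈ 8510 W

T_H = 35 °C → 35 + 273.15 = 308.15 K.
T_C = -145 °C → -145 + 273.15 = 128.15 K.
The reversible coefficient of performance is COP_R = T_C/(T_H − T_C) = 128.15/180.00 = 0.7119.
W = Q_C/COP_R = 6060/0.7119 = 8510 W.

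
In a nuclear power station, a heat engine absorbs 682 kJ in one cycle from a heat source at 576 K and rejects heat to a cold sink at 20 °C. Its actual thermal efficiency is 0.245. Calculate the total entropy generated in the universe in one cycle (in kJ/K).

ΔS_univ ≈ 0.572 kJ/K

T_C = 20 °C → 20 + 273.15 = 293.15 K.
W = η·Q_H = 0.245 × 682 = 167.1 kJ, so Q_C = Q_H − W = 514.9 kJ.
Reservoir entropy changes: ΔS_H = −Q_H/T_H = −682/576.00 = -1.184 kJ/K and ΔS_C = +Q_C/T_C = 514.9/293.15 = 1.756 kJ/K.
ΔS_univ = −Q_H/T_H + Q_C/T_C = 0.572 kJ/K (> 0, since η = 0.245 < η_Carnot = 0.491).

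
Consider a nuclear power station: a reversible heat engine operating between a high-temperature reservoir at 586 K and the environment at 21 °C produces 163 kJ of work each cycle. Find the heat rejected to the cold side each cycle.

Q_C ≈ 164 kJ

T_C = 21 °C → 21 + 273.15 = 294.15 K.
Carnot efficiency: η = 1 − T_C/T_H = 1 − 294.15/586.00 = 0.4980.
Since Q_C/Q_H = T_C/T_H and Q_H = W/η, Q_C = W·T_C/(T_H − T_C) = 163 × 294.15/291.85 = 164 kJ.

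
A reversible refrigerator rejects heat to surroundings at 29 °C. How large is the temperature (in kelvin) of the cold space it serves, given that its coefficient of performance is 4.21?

T_C ≈ 244 K

T_H = 29 °C → 29 + 273.15 = 302.15 K.
COP_R = T_C/(T_H − T_C) ⇒ T_C = T_H·COP_R/(1 + COP_R) = 302.15 × 4.21/(1 + 4.21) = 244 K.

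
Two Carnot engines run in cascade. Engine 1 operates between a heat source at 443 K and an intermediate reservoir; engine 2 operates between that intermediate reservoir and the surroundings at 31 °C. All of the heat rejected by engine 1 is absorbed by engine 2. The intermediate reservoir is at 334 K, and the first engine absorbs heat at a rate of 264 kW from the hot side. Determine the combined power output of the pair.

T_C = 31 °C → 31 + 273.15 = 304.15 K.
Two reversible stages in series are equivalent to a single Carnot engine between T_H and T_C, so η_total = 1 − T_C/T_H = 1 − 304.15/443.00 = 0.3134.
W_total = η_total · Q_H = 0.3134 × 264 = 82.75 kW.

Ẇ_total ≈ 82.75 kW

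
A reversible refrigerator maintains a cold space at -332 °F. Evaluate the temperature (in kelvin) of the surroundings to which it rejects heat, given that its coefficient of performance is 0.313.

T_C = -332 °F → (-332 − 32) × 5/9 = -202.22 °C = 70.93 K.
COP_R = T_C/(T_H − T_C) ⇒ T_H = T_C·(1 + 1/COP_R) = 70.93 × (1 + 1/0.313) = 298 K.

T_H ≈ 298 K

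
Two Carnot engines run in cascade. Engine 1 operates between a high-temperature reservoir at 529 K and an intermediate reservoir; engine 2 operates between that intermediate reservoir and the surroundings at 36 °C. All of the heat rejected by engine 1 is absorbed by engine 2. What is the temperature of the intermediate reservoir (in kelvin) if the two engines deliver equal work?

T_C = 36 °C → 36 + 273.15 = 309.15 K.
For reversible stages Q_m = Q_H·(T_m/T_H). Setting W₁ = Q_H(1 − T_m/T_H) equal to W₂ = Q_m(1 − T_C/T_m) = Q_H·(T_m − T_C)/T_H gives T_H − T_m = T_m − T_C, so T_m = (T_H + T_C)/2 = (529.00 + 309.15)/2 = 419 K.

T_m ≈ 419 K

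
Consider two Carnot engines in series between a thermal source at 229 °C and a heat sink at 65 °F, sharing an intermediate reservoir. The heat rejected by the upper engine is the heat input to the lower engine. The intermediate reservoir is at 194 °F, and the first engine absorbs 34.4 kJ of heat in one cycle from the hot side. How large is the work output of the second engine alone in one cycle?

T_H = 229 °C → 229 + 273.15 = 502.15 K.
T_C = 65 °F → (65 − 32) × 5/9 = 18.33 °C = 291.48 K.
T_m = 194 °F → (194 − 32) × 5/9 = 90.00 °C = 363.15 K.
Heat entering the second stage: Q_m = Q_H·(T_m/T_H) = 34.4 × 363.15/502.15 = 24.9 kJ.
Second-stage efficiency η₂ = 1 − T_C/T_m = 1 − 291.48/363.15 = 0.1973, so W₂ = η₂·Q_m = 4.91 kJ.

W₂ ≈ 4.91 kJ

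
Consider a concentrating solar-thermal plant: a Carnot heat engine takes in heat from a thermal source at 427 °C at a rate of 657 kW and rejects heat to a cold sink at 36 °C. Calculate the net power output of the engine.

Ẇ ≈ 366.9 kW

T_H = 427 °C → 427 + 273.15 = 700.15 K.
T_C = 36 °C → 36 + 273.15 = 309.15 K.
For a reversible engine, η = 1 − T_C/T_H = 1 − 309.15/700.15 = 0.5585.
W = η·Q_H = 0.5585 × 657 = 366.9 kW.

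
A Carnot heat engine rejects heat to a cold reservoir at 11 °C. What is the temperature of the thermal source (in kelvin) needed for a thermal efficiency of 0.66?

T_C = 11 °C → 11 + 273.15 = 284.15 K.
From η = 1 − T_C/T_H, solving for T_H gives T_H = T_C/(1 − η) = 284.15/(1 − 0.66) = 835.7 K.

T_H ≈ 835.7 K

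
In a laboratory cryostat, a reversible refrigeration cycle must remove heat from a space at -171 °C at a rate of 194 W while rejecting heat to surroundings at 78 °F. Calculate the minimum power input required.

T_H = 78 °F → (78 − 32) × 5/9 = 25.56 °C = 298.71 K.
T_C = -171 °C → -171 + 273.15 = 102.15 K.
The reversible coefficient of performance is COP_R = T_C/(T_H − T_C) = 102.15/196.56 = 0.5197.
W = Q_C/COP_R = 194/0.5197 = 373 W.

Ẇ_in ≈ 373 W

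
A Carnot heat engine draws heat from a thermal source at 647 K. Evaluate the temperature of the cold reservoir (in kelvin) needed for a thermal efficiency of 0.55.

From η = 1 − T_C/T_H, T_C = T_H·(1 − η) = 647.00 × (1 − 0.55) = 291 K.

T_C ≈ 291 K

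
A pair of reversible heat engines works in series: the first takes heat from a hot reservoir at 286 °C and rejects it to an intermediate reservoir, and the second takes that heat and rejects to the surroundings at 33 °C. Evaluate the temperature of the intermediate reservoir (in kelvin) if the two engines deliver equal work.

T_m ≈ 432.6 K

T_H = 286 °C → 286 + 273.15 = 559.15 K.
T_C = 33 °C → 33 + 273.15 = 306.15 K.
For reversible stages Q_m = Q_H·(T_m/T_H). Setting W₁ = Q_H(1 − T_m/T_H) equal to W₂ = Q_m(1 − T_C/T_m) = Q_H·(T_m − T_C)/T_H gives T_H − T_m = T_m − T_C, so T_m = (T_H + T_C)/2 = (559.15 + 306.15)/2 = 432.6 K.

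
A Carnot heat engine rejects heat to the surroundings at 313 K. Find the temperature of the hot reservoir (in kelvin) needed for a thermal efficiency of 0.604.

T_H ≈ 790.4 K

From η = 1 − T_C/T_H, solving for T_H gives T_H = T_C/(1 − η) = 313.00/(1 − 0.604) = 790.4 K.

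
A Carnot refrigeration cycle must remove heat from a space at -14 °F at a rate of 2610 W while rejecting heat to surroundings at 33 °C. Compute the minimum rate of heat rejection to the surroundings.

Q̇_H ≈ 3230 W

T_H = 33 °C → 33 + 273.15 = 306.15 K.
T_C = -14 °F → (-14 − 32) × 5/9 = -25.56 °C = 247.59 K.
For a reversible cycle Q_H/Q_C = T_H/T_C, so Q_H = Q_C·T_H/T_C = 2610 × 306.15/247.59 = 3230 W.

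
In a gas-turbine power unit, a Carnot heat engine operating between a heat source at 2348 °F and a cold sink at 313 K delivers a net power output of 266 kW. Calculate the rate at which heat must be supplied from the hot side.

T_H = 2348 °F → (2348 − 32) × 5/9 = 1286.67 °C = 1559.82 K.
The Carnot efficiency is η = 1 − T_C/T_H = 1 − 313.00/1559.82 = 0.7993.
Q_H = W/η = 266/0.7993 = 333 kW.

Q̇_H ≈ 333 kW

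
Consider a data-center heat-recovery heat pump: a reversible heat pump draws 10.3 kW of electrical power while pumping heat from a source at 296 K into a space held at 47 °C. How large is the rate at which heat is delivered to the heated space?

Q̇_H ≈ 137 kW

T_H = 47 °C → 47 + 273.15 = 320.15 K.
For a reversible heat pump, COP_HP = T_H/(T_H − T_C) = 320.15/24.15 = 13.2567.
Q_H = COP_HP · W = 13.2567 × 10.3 = 137 kW.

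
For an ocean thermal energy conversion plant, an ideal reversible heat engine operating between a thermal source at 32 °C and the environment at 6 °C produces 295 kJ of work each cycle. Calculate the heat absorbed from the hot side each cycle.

Q_H ≈ 3460 kJ

T_H = 32 °C → 32 + 273.15 = 305.15 K.
T_C = 6 °C → 6 + 273.15 = 279.15 K.
The Carnot efficiency is η = 1 − T_C/T_H = 1 − 279.15/305.15 = 0.0852.
Q_H = W/η = 295/0.0852 = 3460 kJ.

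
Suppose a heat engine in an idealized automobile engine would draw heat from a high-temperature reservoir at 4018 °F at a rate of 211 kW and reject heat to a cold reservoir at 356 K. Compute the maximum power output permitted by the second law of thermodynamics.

Ẇ_max ≈ 181 kW

T_H = 4018 °F → (4018 − 32) × 5/9 = 2214.44 °C = 2487.59 K.
The second-law ceiling is the Carnot efficiency, η_max = 1 − T_C/T_H = 1 − 356.00/2487.59 = 0.8569.
W_max = η_max · Q_H = 0.8569 × 211 = 181 kW.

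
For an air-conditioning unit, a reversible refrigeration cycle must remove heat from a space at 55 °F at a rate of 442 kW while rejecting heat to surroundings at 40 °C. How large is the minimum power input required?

Ẇ_in ≈ 42.08 kW

T_H = 40 °C → 40 + 273.15 = 313.15 K.
T_C = 55 °F → (55 − 32) × 5/9 = 12.78 °C = 285.93 K.
For a reversible refrigerator, COP_R = T_C/(T_H − T_C) = 285.93/27.22 = 10.5035.
W = Q_C/COP_R = 442/10.5035 = 42.08 kW.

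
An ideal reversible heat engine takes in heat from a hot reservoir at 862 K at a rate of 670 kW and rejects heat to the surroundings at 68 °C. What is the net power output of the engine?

T_C = 68 °C → 68 + 273.15 = 341.15 K.
The Carnot efficiency is η = 1 − T_C/T_H = 1 − 341.15/862.00 = 0.6042.
W = η·Q_H = 0.6042 × 670 = 404.8 kW.

Ẇ ≈ 404.8 kW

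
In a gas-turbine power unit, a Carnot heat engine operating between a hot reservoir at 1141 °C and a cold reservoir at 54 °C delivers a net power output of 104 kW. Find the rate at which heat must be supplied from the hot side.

Q̇_H ≈ 135 kW

T_H = 1141 °C → 1141 + 273.15 = 1414.15 K.
T_C = 54 °C → 54 + 273.15 = 327.15 K.
The Carnot efficiency is η = 1 − T_C/T_H = 1 − 327.15/1414.15 = 0.7687.
Q_H = W/η = 104/0.7687 = 135 kW.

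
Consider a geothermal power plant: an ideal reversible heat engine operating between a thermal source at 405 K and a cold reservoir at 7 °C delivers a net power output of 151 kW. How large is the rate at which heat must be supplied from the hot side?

T_C = 7 °C → 7 + 273.15 = 280.15 K.
Carnot efficiency: η = 1 − T_C/T_H = 1 − 280.15/405.00 = 0.3083.
Q_H = W/η = 151/0.3083 = 490 kW.

Q̇_H ≈ 490 kW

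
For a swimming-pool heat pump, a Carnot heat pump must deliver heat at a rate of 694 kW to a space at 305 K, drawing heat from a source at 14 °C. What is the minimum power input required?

T_C = 14 °C → 14 + 273.15 = 287.15 K.
For a reversible heat pump, COP_HP = T_H/(T_H − T_C) = 305.00/17.85 = 17.0868.
W = Q_H/COP_HP = 694/17.0868 = 40.6 kW.

Ẇ_in ≈ 40.6 kW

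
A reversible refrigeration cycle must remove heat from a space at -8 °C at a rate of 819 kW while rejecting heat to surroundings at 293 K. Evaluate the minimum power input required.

T_C = -8 °C → -8 + 273.15 = 265.15 K.
Carnot COP: COP_R = T_C/(T_H − T_C) = 265.15/27.85 = 9.5206.
W = Q_C/COP_R = 819/9.5206 = 86.0 kW.

Ẇ_in ≈ 86.0 kW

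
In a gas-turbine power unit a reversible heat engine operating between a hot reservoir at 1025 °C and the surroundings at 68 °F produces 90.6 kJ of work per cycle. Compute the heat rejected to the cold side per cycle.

Q_C ≈ 26.4 kJ

T_H = 1025 °C → 1025 + 273.15 = 1298.15 K.
T_C = 68 °F → (68 − 32) × 5/9 = 20.00 °C = 293.15 K.
For a reversible engine, η = 1 − T_C/T_H = 1 − 293.15/1298.15 = 0.7742.
Since Q_C/Q_H = T_C/T_H and Q_H = W/η, Q_C = W·T_C/(T_H − T_C) = 90.6 × 293.15/1005.00 = 26.4 kJ.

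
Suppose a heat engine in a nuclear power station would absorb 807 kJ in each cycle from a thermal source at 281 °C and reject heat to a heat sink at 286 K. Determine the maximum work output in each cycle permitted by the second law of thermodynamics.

W_max ≈ 391 kJ

T_H = 281 °C → 281 + 273.15 = 554.15 K.
The upper bound on efficiency is η_max = 1 − T_C/T_H = 1 − 286.00/554.15 = 0.4839.
W_max = η_max · Q_H = 0.4839 × 807 = 391 kJ.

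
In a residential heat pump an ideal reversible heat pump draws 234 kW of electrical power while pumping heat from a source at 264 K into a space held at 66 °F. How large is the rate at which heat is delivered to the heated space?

Q̇_H ≈ 2440 kW

T_H = 66 °F → (66 − 32) × 5/9 = 18.89 °C = 292.04 K.
The Carnot heat-pump COP is COP_HP = T_H/(T_H − T_C) = 292.04/28.04 = 10.4155.
Q_H = COP_HP · W = 10.4155 × 234 = 2440 kW.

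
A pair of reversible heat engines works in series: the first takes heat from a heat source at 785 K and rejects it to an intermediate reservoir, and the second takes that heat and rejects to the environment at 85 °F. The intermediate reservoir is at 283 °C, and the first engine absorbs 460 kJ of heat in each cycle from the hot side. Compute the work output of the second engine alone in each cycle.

W₂ ≈ 149 kJ

T_C = 85 °F → (85 − 32) × 5/9 = 29.44 °C = 302.59 K.
T_m = 283 °C → 283 + 273.15 = 556.15 K.
Heat entering the second stage: Q_m = Q_H·(T_m/T_H) = 460 × 556.15/785.00 = 326 kJ.
Second-stage efficiency η₂ = 1 − T_C/T_m = 1 − 302.59/556.15 = 0.4559, so W₂ = η₂·Q_m = 149 kJ.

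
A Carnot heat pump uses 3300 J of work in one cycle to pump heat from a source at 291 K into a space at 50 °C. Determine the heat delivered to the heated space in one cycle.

T_H = 50 °C → 50 + 273.15 = 323.15 K.
For a reversible heat pump, COP_HP = T_H/(T_H − T_C) = 323.15/32.15 = 10.0513.
Q_H = COP_HP · W = 10.0513 × 3300 = 33170 J.

Q_H ≈ 33170 J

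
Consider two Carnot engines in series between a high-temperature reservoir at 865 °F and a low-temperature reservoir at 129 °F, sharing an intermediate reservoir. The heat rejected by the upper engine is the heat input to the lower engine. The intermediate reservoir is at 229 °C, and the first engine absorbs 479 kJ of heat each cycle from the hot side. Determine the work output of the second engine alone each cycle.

W₂ ≈ 114 kJ

T_H = 865 °F → (865 − 32) × 5/9 = 462.78 °C = 735.93 K.
T_C = 129 °F → (129 − 32) × 5/9 = 53.89 °C = 327.04 K.
T_m = 229 °C → 229 + 273.15 = 502.15 K.
Heat entering the second stage: Q_m = Q_H·(T_m/T_H) = 479 × 502.15/735.93 = 327 kJ.
Second-stage efficiency η₂ = 1 − T_C/T_m = 1 − 327.04/502.15 = 0.3487, so W₂ = η₂·Q_m = 114 kJ.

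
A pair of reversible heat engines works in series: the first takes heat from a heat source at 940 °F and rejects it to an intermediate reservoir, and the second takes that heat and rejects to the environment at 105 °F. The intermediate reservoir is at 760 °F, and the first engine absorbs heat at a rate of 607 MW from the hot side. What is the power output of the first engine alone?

Ẇ₁ ≈ 78.06 MW

T_H = 940 °F → (940 − 32) × 5/9 = 504.44 °C = 777.59 K.
T_C = 105 °F → (105 − 32) × 5/9 = 40.56 °C = 313.71 K.
T_m = 760 °F → (760 − 32) × 5/9 = 404.44 °C = 677.59 K.
First-stage efficiency η₁ = 1 − T_m/T_H = 1 − 677.59/777.59 = 0.1286.
W₁ = η₁·Q_H = 0.1286 × 607 = 78.06 MW.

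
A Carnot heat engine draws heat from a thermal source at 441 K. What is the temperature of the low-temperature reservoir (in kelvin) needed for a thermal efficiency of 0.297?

From η = 1 − T_C/T_H, T_C = T_H·(1 − η) = 441.00 × (1 − 0.297) = 310.0 K.

T_C ≈ 310.0 K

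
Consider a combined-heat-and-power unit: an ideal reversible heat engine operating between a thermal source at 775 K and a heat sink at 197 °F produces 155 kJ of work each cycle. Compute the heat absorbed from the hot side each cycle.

T_C = 197 °F → (197 − 32) × 5/9 = 91.67 °C = 364.82 K.
Carnot efficiency: η = 1 − T_C/T_H = 1 − 364.82/775.00 = 0.5293.
Q_H = W/η = 155/0.5293 = 293 kJ.

Q_H ≈ 293 kJ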